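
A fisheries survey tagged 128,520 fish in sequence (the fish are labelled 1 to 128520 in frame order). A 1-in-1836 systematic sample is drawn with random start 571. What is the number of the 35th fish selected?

k = 1836
35th selection = r + (35−1)·k = 571 + 34×1836 = 571 + 62424 = 62995

62995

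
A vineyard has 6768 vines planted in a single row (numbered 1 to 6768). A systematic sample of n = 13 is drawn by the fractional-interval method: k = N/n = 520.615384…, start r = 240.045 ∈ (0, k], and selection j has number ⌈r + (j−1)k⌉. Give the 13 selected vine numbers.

241, 761, 1282, 1802, 2323, 2844, 3364, 3885, 4405, 4926, 5447, 5967, 6488

j=1: r + 0k = 240.045 → ⌈·⌉ = 241
j=2: r + 1k = 760.660384… → ⌈·⌉ = 761
j=3: r + 2k = 1281.275769… → ⌈·⌉ = 1282
j=4: r + 3k = 1801.891153… → ⌈·⌉ = 1802
j=5: r + 4k = 2322.506538… → ⌈·⌉ = 2323
j=6: r + 5k = 2843.121923… → ⌈·⌉ = 2844
j=7: r + 6k = 3363.737307… → ⌈·⌉ = 3364
j=8: r + 7k = 3884.352692… → ⌈·⌉ = 3885
j=9: r + 8k = 4404.968076… → ⌈·⌉ = 4405
j=10: r + 9k = 4925.583461… → ⌈·⌉ = 4926
j=11: r + 10k = 5446.198846… → ⌈·⌉ = 5447
j=12: r + 11k = 5966.814230… → ⌈·⌉ = 5967
j=13: r + 12k = 6487.429615… → ⌈·⌉ = 6488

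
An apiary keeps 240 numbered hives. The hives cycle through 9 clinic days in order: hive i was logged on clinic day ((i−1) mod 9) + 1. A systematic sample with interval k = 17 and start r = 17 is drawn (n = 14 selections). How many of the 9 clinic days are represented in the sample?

9

Consecutive selections differ by k = 17, so their clinic day numbers differ by 17 mod 9 = 8.
gcd(17, 9) = 1, so the sample visits 9/1 = 9 distinct residues mod 9.
Start 17 is clinic day 8; the clinic days hit are 1, 2, 3, 4, 5, 6, 7, 8, 9.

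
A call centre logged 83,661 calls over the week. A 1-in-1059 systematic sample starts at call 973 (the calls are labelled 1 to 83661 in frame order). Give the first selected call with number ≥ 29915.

30625

k = 1059
Steps past start: ⌈(29915 − 973)/1059⌉ = ⌈28942/1059⌉ = 28
Selected call: 973 + 28×1059 = 30625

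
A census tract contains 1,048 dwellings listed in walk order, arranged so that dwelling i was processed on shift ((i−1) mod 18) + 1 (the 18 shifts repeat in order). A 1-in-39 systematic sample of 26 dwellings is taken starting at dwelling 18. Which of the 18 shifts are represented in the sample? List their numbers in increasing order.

3, 6, 9, 12, 15, 18

Consecutive selections differ by k = 39, so their shift numbers differ by 39 mod 18 = 3.
gcd(39, 18) = 3, so the sample visits 18/3 = 6 distinct residues mod 18.
Start 18 is shift 18; the shifts hit are 3, 6, 9, 12, 15, 18.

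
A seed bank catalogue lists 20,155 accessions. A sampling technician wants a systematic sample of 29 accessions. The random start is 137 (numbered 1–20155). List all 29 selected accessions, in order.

k = N/n = 20155/29 = 695
accession 1: 137
accession 2: 137 + 695 = 832
accession 3: 832 + 695 = 1527
accession 4: 1527 + 695 = 2222
accession 5: 2222 + 695 = 2917
accession 6: 2917 + 695 = 3612
accession 7: 3612 + 695 = 4307
accession 8: 4307 + 695 = 5002
accession 9: 5002 + 695 = 5697
accession 10: 5697 + 695 = 6392
accession 11: 6392 + 695 = 7087
accession 12: 7087 + 695 = 7782
accession 13: 7782 + 695 = 8477
accession 14: 8477 + 695 = 9172
accession 15: 9172 + 695 = 9867
accession 16: 9867 + 695 = 10562
accession 17: 10562 + 695 = 11257
accession 18: 11257 + 695 = 11952
accession 19: 11952 + 695 = 12647
accession 20: 12647 + 695 = 13342
accession 21: 13342 + 695 = 14037
accession 22: 14037 + 695 = 14732
accession 23: 14732 + 695 = 15427
accession 24: 15427 + 695 = 16122
accession 25: 16122 + 695 = 16817
accession 26: 16817 + 695 = 17512
accession 27: 17512 + 695 = 18207
accession 28: 18207 + 695 = 18902
accession 29: 18902 + 695 = 19597

137, 832, 1527, 2222, 2917, 3612, 4307, 5002, 5697, 6392, 7087, 7782, 8477, 9172, 9867, 10562, 11257, 11952, 12647, 13342, 14037, 14732, 15427, 16122, 16817, 17512, 18207, 18902, 19597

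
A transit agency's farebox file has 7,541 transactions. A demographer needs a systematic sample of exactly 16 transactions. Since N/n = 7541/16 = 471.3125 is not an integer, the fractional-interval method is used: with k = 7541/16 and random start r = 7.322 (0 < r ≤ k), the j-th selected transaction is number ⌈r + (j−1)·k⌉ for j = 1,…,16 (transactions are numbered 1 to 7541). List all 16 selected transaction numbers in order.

j=1: r + 0k = 7.322 → ⌈·⌉ = 8
j=2: r + 1k = 478.6345 → ⌈·⌉ = 479
j=3: r + 2k = 949.947 → ⌈·⌉ = 950
j=4: r + 3k = 1421.2595 → ⌈·⌉ = 1422
j=5: r + 4k = 1892.572 → ⌈·⌉ = 1893
j=6: r + 5k = 2363.8845 → ⌈·⌉ = 2364
j=7: r + 6k = 2835.197 → ⌈·⌉ = 2836
j=8: r + 7k = 3306.5095 → ⌈·⌉ = 3307
j=9: r + 8k = 3777.822 → ⌈·⌉ = 3778
j=10: r + 9k = 4249.1345 → ⌈·⌉ = 4250
j=11: r + 10k = 4720.447 → ⌈·⌉ = 4721
j=12: r + 11k = 5191.7595 → ⌈·⌉ = 5192
j=13: r + 12k = 5663.072 → ⌈·⌉ = 5664
j=14: r + 13k = 6134.3845 → ⌈·⌉ = 6135
j=15: r + 14k = 6605.697 → ⌈·⌉ = 6606
j=16: r + 15k = 7077.0095 → ⌈·⌉ = 7078

8, 479, 950, 1422, 1893, 2364, 2836, 3307, 3778, 4250, 4721, 5192, 5664, 6135, 6606, 7078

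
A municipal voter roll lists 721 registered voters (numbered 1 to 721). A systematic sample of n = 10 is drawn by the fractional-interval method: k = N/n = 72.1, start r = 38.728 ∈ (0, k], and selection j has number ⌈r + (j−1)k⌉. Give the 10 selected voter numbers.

39, 111, 183, 256, 328, 400, 472, 544, 616, 688

j=1: r + 0k = 38.728 → ⌈·⌉ = 39
j=2: r + 1k = 110.828 → ⌈·⌉ = 111
j=3: r + 2k = 182.928 → ⌈·⌉ = 183
j=4: r + 3k = 255.028 → ⌈·⌉ = 256
j=5: r + 4k = 327.128 → ⌈·⌉ = 328
j=6: r + 5k = 399.228 → ⌈·⌉ = 400
j=7: r + 6k = 471.328 → ⌈·⌉ = 472
j=8: r + 7k = 543.428 → ⌈·⌉ = 544
j=9: r + 8k = 615.528 → ⌈·⌉ = 616
j=10: r + 9k = 687.628 → ⌈·⌉ = 688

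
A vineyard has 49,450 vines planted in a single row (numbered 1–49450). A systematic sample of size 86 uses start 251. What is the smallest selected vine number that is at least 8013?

k = 49450/86 = 575
Steps past start: ⌈(8013 − 251)/575⌉ = ⌈7762/575⌉ = 14
Selected vine: 251 + 14×575 = 8301

8301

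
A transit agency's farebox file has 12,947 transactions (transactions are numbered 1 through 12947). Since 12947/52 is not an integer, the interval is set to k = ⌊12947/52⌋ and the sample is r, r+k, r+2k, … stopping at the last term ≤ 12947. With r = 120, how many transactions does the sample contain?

k = ⌊12947/52⌋ = 248
Achieved size = ⌊(12947 − 120)/248⌋ + 1 = ⌊12827/248⌋ + 1 = 51 + 1 = 52
(last selection: 120 + 51×248 = 12768 ≤ 12947; next would be 13016 > 12947)

52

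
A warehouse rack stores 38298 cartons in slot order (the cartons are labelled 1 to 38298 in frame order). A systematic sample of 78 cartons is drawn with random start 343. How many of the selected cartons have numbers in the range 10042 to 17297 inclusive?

k = 38298/78 = 491
First selection ≥ 10042: 343 + ⌈(10042−343)/491⌉·491 = 343 + 20×491 = 10163
Last selection ≤ 17297: 343 + ⌊(17297−343)/491⌋·491 = 343 + 34×491 = 17037
Count = 34 − 20 + 1 = 15

15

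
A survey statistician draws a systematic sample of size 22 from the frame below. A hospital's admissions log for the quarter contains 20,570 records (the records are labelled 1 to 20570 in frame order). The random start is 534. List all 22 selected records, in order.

534, 1469, 2404, 3339, 4274, 5209, 6144, 7079, 8014, 8949, 9884, 10819, 11754, 12689, 13624, 14559, 15494, 16429, 17364, 18299, 19234, 20169

k = N/n = 20570/22 = 935
record 1: 534
record 2: 534 + 935 = 1469
record 3: 1469 + 935 = 2404
record 4: 2404 + 935 = 3339
record 5: 3339 + 935 = 4274
record 6: 4274 + 935 = 5209
record 7: 5209 + 935 = 6144
record 8: 6144 + 935 = 7079
record 9: 7079 + 935 = 8014
record 10: 8014 + 935 = 8949
record 11: 8949 + 935 = 9884
record 12: 9884 + 935 = 10819
record 13: 10819 + 935 = 11754
record 14: 11754 + 935 = 12689
record 15: 12689 + 935 = 13624
record 16: 13624 + 935 = 14559
record 17: 14559 + 935 = 15494
record 18: 15494 + 935 = 16429
record 19: 16429 + 935 = 17364
record 20: 17364 + 935 = 18299
record 21: 18299 + 935 = 19234
record 22: 19234 + 935 = 20169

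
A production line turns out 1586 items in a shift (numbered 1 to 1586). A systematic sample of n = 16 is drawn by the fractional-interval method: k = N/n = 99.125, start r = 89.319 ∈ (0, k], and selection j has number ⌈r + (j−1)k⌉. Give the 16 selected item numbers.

90, 189, 288, 387, 486, 585, 685, 784, 883, 982, 1081, 1180, 1279, 1378, 1478, 1577

j=1: r + 0k = 89.319 → ⌈·⌉ = 90
j=2: r + 1k = 188.444 → ⌈·⌉ = 189
j=3: r + 2k = 287.569 → ⌈·⌉ = 288
j=4: r + 3k = 386.694 → ⌈·⌉ = 387
j=5: r + 4k = 485.819 → ⌈·⌉ = 486
j=6: r + 5k = 584.944 → ⌈·⌉ = 585
j=7: r + 6k = 684.069 → ⌈·⌉ = 685
j=8: r + 7k = 783.194 → ⌈·⌉ = 784
j=9: r + 8k = 882.319 → ⌈·⌉ = 883
j=10: r + 9k = 981.444 → ⌈·⌉ = 982
j=11: r + 10k = 1080.569 → ⌈·⌉ = 1081
j=12: r + 11k = 1179.694 → ⌈·⌉ = 1180
j=13: r + 12k = 1278.819 → ⌈·⌉ = 1279
j=14: r + 13k = 1377.944 → ⌈·⌉ = 1378
j=15: r + 14k = 1477.069 → ⌈·⌉ = 1478
j=16: r + 15k = 1576.194 → ⌈·⌉ = 1577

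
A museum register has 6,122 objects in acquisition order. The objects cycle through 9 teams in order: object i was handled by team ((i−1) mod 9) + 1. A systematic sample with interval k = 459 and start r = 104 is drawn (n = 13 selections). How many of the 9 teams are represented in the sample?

Consecutive selections differ by k = 459, so their team numbers differ by 459 mod 9 = 0.
gcd(459, 9) = 9, so the sample visits 9/9 = 1 distinct residues mod 9.
Start 104 is team 5; the teams hit are 5.

1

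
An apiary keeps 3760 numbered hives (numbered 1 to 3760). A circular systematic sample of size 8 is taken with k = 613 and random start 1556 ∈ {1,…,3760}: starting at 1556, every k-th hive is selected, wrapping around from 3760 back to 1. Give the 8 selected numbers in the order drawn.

Selection 1: 1556
Selection 2: 1556 + 613 = 2169
Selection 3: 2169 + 613 = 2782
Selection 4: 2782 + 613 = 3395
Selection 5: 3395 + 613 = 4008 → 4008 − 3760 = 248
Selection 6: 248 + 613 = 861
Selection 7: 861 + 613 = 1474
Selection 8: 1474 + 613 = 2087

1556, 2169, 2782, 3395, 248, 861, 1474, 2087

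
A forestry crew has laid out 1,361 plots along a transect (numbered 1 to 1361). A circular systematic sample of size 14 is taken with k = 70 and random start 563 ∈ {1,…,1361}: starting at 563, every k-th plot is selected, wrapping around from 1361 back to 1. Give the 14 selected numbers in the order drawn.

Selection 1: 563
Selection 2: 563 + 70 = 633
Selection 3: 633 + 70 = 703
Selection 4: 703 + 70 = 773
Selection 5: 773 + 70 = 843
Selection 6: 843 + 70 = 913
Selection 7: 913 + 70 = 983
Selection 8: 983 + 70 = 1053
Selection 9: 1053 + 70 = 1123
Selection 10: 1123 + 70 = 1193
Selection 11: 1193 + 70 = 1263
Selection 12: 1263 + 70 = 1333
Selection 13: 1333 + 70 = 1403 → 1403 − 1361 = 42
Selection 14: 42 + 70 = 112

563, 633, 703, 773, 843, 913, 983, 1053, 1123, 1193, 1263, 1333, 42, 112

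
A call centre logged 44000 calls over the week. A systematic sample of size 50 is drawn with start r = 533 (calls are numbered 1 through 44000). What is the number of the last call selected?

43653

k = 44000/50 = 880
50th selection = r + (50−1)·k = 533 + 49×880 = 533 + 43120 = 43653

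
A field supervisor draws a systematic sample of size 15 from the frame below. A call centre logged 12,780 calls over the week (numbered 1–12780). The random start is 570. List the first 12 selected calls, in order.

570, 1422, 2274, 3126, 3978, 4830, 5682, 6534, 7386, 8238, 9090, 9942

k = N/n = 12780/15 = 852
call 1: 570
call 2: 570 + 852 = 1422
call 3: 1422 + 852 = 2274
call 4: 2274 + 852 = 3126
call 5: 3126 + 852 = 3978
call 6: 3978 + 852 = 4830
call 7: 4830 + 852 = 5682
call 8: 5682 + 852 = 6534
call 9: 6534 + 852 = 7386
call 10: 7386 + 852 = 8238
call 11: 8238 + 852 = 9090
call 12: 9090 + 852 = 9942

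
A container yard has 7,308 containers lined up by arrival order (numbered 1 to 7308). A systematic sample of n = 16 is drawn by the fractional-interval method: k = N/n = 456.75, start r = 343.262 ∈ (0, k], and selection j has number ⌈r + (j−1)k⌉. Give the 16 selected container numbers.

j=1: r + 0k = 343.262 → ⌈·⌉ = 344
j=2: r + 1k = 800.012 → ⌈·⌉ = 801
j=3: r + 2k = 1256.762 → ⌈·⌉ = 1257
j=4: r + 3k = 1713.512 → ⌈·⌉ = 1714
j=5: r + 4k = 2170.262 → ⌈·⌉ = 2171
j=6: r + 5k = 2627.012 → ⌈·⌉ = 2628
j=7: r + 6k = 3083.762 → ⌈·⌉ = 3084
j=8: r + 7k = 3540.512 → ⌈·⌉ = 3541
j=9: r + 8k = 3997.262 → ⌈·⌉ = 3998
j=10: r + 9k = 4454.012 → ⌈·⌉ = 4455
j=11: r + 10k = 4910.762 → ⌈·⌉ = 4911
j=12: r + 11k = 5367.512 → ⌈·⌉ = 5368
j=13: r + 12k = 5824.262 → ⌈·⌉ = 5825
j=14: r + 13k = 6281.012 → ⌈·⌉ = 6282
j=15: r + 14k = 6737.762 → ⌈·⌉ = 6738
j=16: r + 15k = 7194.512 → ⌈·⌉ = 7195

344, 801, 1257, 1714, 2171, 2628, 3084, 3541, 3998, 4455, 4911, 5368, 5825, 6282, 6738, 7195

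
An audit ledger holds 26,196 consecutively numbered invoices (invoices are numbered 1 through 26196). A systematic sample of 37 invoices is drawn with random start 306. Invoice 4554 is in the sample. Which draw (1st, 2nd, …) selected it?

7

k = 26196/37 = 708
position = (4554 − 306)/708 + 1 = 4248/708 + 1 = 6 + 1 = 7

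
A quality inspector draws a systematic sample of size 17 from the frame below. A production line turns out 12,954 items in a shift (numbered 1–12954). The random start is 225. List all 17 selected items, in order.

225, 987, 1749, 2511, 3273, 4035, 4797, 5559, 6321, 7083, 7845, 8607, 9369, 10131, 10893, 11655, 12417

k = N/n = 12954/17 = 762
item 1: 225
item 2: 225 + 762 = 987
item 3: 987 + 762 = 1749
item 4: 1749 + 762 = 2511
item 5: 2511 + 762 = 3273
item 6: 3273 + 762 = 4035
item 7: 4035 + 762 = 4797
item 8: 4797 + 762 = 5559
item 9: 5559 + 762 = 6321
item 10: 6321 + 762 = 7083
item 11: 7083 + 762 = 7845
item 12: 7845 + 762 = 8607
item 13: 8607 + 762 = 9369
item 14: 9369 + 762 = 10131
item 15: 10131 + 762 = 10893
item 16: 10893 + 762 = 11655
item 17: 11655 + 762 = 12417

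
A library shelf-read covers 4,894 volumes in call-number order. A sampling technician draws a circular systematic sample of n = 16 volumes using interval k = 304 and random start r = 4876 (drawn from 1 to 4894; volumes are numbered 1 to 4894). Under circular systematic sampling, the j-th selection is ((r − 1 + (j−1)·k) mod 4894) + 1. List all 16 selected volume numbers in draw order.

4876, 286, 590, 894, 1198, 1502, 1806, 2110, 2414, 2718, 3022, 3326, 3630, 3934, 4238, 4542

Selection 1: 4876
Selection 2: 4876 + 304 = 5180 → 5180 − 4894 = 286
Selection 3: 286 + 304 = 590
Selection 4: 590 + 304 = 894
Selection 5: 894 + 304 = 1198
Selection 6: 1198 + 304 = 1502
Selection 7: 1502 + 304 = 1806
Selection 8: 1806 + 304 = 2110
Selection 9: 2110 + 304 = 2414
Selection 10: 2414 + 304 = 2718
Selection 11: 2718 + 304 = 3022
Selection 12: 3022 + 304 = 3326
Selection 13: 3326 + 304 = 3630
Selection 14: 3630 + 304 = 3934
Selection 15: 3934 + 304 = 4238
Selection 16: 4238 + 304 = 4542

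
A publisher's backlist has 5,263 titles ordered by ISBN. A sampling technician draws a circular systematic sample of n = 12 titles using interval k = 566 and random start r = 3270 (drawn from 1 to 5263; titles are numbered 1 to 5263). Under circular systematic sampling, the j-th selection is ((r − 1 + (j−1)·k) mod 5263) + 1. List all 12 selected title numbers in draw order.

Selection 1: 3270
Selection 2: 3270 + 566 = 3836
Selection 3: 3836 + 566 = 4402
Selection 4: 4402 + 566 = 4968
Selection 5: 4968 + 566 = 5534 → 5534 − 5263 = 271
Selection 6: 271 + 566 = 837
Selection 7: 837 + 566 = 1403
Selection 8: 1403 + 566 = 1969
Selection 9: 1969 + 566 = 2535
Selection 10: 2535 + 566 = 3101
Selection 11: 3101 + 566 = 3667
Selection 12: 3667 + 566 = 4233

3270, 3836, 4402, 4968, 271, 837, 1403, 1969, 2535, 3101, 3667, 4233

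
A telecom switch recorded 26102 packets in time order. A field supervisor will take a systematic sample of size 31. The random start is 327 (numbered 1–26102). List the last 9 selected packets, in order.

k = N/n = 26102/31 = 842
23rd selection = 327 + 22×842 = 18851
24th: 18851 + 842 = 19693
25th: 19693 + 842 = 20535
26th: 20535 + 842 = 21377
27th: 21377 + 842 = 22219
28th: 22219 + 842 = 23061
29th: 23061 + 842 = 23903
30th: 23903 + 842 = 24745
31st: 24745 + 842 = 25587

18851, 19693, 20535, 21377, 22219, 23061, 23903, 24745, 25587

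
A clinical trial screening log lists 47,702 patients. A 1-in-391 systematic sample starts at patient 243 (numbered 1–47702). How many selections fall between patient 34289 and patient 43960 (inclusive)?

24

k = 391
First selection ≥ 34289: 243 + ⌈(34289−243)/391⌉·391 = 243 + 88×391 = 34651
Last selection ≤ 43960: 243 + ⌊(43960−243)/391⌋·391 = 243 + 111×391 = 43644
Count = 111 − 88 + 1 = 24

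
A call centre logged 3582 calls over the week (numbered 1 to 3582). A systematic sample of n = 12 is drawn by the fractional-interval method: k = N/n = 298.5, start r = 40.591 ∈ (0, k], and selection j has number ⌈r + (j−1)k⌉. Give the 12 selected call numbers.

j=1: r + 0k = 40.591 → ⌈·⌉ = 41
j=2: r + 1k = 339.091 → ⌈·⌉ = 340
j=3: r + 2k = 637.591 → ⌈·⌉ = 638
j=4: r + 3k = 936.091 → ⌈·⌉ = 937
j=5: r + 4k = 1234.591 → ⌈·⌉ = 1235
j=6: r + 5k = 1533.091 → ⌈·⌉ = 1534
j=7: r + 6k = 1831.591 → ⌈·⌉ = 1832
j=8: r + 7k = 2130.091 → ⌈·⌉ = 2131
j=9: r + 8k = 2428.591 → ⌈·⌉ = 2429
j=10: r + 9k = 2727.091 → ⌈·⌉ = 2728
j=11: r + 10k = 3025.591 → ⌈·⌉ = 3026
j=12: r + 11k = 3324.091 → ⌈·⌉ = 3325

41, 340, 638, 937, 1235, 1534, 1832, 2131, 2429, 2728, 3026, 3325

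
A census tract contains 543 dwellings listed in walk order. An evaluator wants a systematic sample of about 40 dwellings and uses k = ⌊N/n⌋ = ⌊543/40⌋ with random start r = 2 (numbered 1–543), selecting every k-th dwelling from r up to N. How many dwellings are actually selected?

42

k = ⌊543/40⌋ = 13
Achieved size = ⌊(543 − 2)/13⌋ + 1 = ⌊541/13⌋ + 1 = 41 + 1 = 42
(last selection: 2 + 41×13 = 535 ≤ 543; next would be 548 > 543)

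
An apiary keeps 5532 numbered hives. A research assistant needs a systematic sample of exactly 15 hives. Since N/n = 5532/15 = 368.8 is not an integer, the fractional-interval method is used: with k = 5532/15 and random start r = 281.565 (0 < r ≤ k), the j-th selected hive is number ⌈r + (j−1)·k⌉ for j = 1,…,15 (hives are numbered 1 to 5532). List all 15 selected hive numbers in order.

j=1: r + 0k = 281.565 → ⌈·⌉ = 282
j=2: r + 1k = 650.365 → ⌈·⌉ = 651
j=3: r + 2k = 1019.165 → ⌈·⌉ = 1020
j=4: r + 3k = 1387.965 → ⌈·⌉ = 1388
j=5: r + 4k = 1756.765 → ⌈·⌉ = 1757
j=6: r + 5k = 2125.565 → ⌈·⌉ = 2126
j=7: r + 6k = 2494.365 → ⌈·⌉ = 2495
j=8: r + 7k = 2863.165 → ⌈·⌉ = 2864
j=9: r + 8k = 3231.965 → ⌈·⌉ = 3232
j=10: r + 9k = 3600.765 → ⌈·⌉ = 3601
j=11: r + 10k = 3969.565 → ⌈·⌉ = 3970
j=12: r + 11k = 4338.365 → ⌈·⌉ = 4339
j=13: r + 12k = 4707.165 → ⌈·⌉ = 4708
j=14: r + 13k = 5075.965 → ⌈·⌉ = 5076
j=15: r + 14k = 5444.765 → ⌈·⌉ = 5445

282, 651, 1020, 1388, 1757, 2126, 2495, 2864, 3232, 3601, 3970, 4339, 4708, 5076, 5445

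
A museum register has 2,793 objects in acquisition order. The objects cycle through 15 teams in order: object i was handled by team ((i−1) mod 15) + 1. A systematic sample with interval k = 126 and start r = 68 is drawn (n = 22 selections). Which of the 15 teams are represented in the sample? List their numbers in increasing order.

Consecutive selections differ by k = 126, so their team numbers differ by 126 mod 15 = 6.
gcd(126, 15) = 3, so the sample visits 15/3 = 5 distinct residues mod 15.
Start 68 is team 8; the teams hit are 2, 5, 8, 11, 14.

2, 5, 8, 11, 14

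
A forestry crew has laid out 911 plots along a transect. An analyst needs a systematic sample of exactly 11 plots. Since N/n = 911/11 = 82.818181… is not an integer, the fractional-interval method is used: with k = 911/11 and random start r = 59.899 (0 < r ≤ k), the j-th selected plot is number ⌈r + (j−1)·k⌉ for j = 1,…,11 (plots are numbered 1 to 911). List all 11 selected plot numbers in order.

60, 143, 226, 309, 392, 474, 557, 640, 723, 806, 889

j=1: r + 0k = 59.899 → ⌈·⌉ = 60
j=2: r + 1k = 142.717181… → ⌈·⌉ = 143
j=3: r + 2k = 225.535363… → ⌈·⌉ = 226
j=4: r + 3k = 308.353545… → ⌈·⌉ = 309
j=5: r + 4k = 391.171727… → ⌈·⌉ = 392
j=6: r + 5k = 473.989909… → ⌈·⌉ = 474
j=7: r + 6k = 556.808090… → ⌈·⌉ = 557
j=8: r + 7k = 639.626272… → ⌈·⌉ = 640
j=9: r + 8k = 722.444454… → ⌈·⌉ = 723
j=10: r + 9k = 805.262636… → ⌈·⌉ = 806
j=11: r + 10k = 888.080818… → ⌈·⌉ = 889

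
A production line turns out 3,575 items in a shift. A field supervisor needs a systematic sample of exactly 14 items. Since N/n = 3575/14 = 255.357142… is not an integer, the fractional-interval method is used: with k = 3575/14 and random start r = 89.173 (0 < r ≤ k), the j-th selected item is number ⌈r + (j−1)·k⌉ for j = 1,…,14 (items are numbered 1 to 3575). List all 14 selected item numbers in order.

90, 345, 600, 856, 1111, 1366, 1622, 1877, 2133, 2388, 2643, 2899, 3154, 3409

j=1: r + 0k = 89.173 → ⌈·⌉ = 90
j=2: r + 1k = 344.530142… → ⌈·⌉ = 345
j=3: r + 2k = 599.887285… → ⌈·⌉ = 600
j=4: r + 3k = 855.244428… → ⌈·⌉ = 856
j=5: r + 4k = 1110.601571… → ⌈·⌉ = 1111
j=6: r + 5k = 1365.958714… → ⌈·⌉ = 1366
j=7: r + 6k = 1621.315857… → ⌈·⌉ = 1622
j=8: r + 7k = 1876.673 → ⌈·⌉ = 1877
j=9: r + 8k = 2132.030142… → ⌈·⌉ = 2133
j=10: r + 9k = 2387.387285… → ⌈·⌉ = 2388
j=11: r + 10k = 2642.744428… → ⌈·⌉ = 2643
j=12: r + 11k = 2898.101571… → ⌈·⌉ = 2899
j=13: r + 12k = 3153.458714… → ⌈·⌉ = 3154
j=14: r + 13k = 3408.815857… → ⌈·⌉ = 3409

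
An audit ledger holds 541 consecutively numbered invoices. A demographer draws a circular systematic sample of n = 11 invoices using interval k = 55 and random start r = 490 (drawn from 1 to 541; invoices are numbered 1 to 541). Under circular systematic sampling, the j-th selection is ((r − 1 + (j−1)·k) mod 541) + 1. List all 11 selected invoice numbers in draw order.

490, 4, 59, 114, 169, 224, 279, 334, 389, 444, 499

Selection 1: 490
Selection 2: 490 + 55 = 545 → 545 − 541 = 4
Selection 3: 4 + 55 = 59
Selection 4: 59 + 55 = 114
Selection 5: 114 + 55 = 169
Selection 6: 169 + 55 = 224
Selection 7: 224 + 55 = 279
Selection 8: 279 + 55 = 334
Selection 9: 334 + 55 = 389
Selection 10: 389 + 55 = 444
Selection 11: 444 + 55 = 499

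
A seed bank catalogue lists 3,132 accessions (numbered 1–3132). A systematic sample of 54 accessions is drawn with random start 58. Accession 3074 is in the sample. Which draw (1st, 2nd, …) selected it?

53

k = 3132/54 = 58
position = (3074 − 58)/58 + 1 = 3016/58 + 1 = 52 + 1 = 53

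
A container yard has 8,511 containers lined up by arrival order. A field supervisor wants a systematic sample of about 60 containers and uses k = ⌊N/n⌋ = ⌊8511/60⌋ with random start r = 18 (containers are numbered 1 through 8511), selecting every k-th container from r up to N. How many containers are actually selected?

k = ⌊8511/60⌋ = 141
Achieved size = ⌊(8511 − 18)/141⌋ + 1 = ⌊8493/141⌋ + 1 = 60 + 1 = 61
(last selection: 18 + 60×141 = 8478 ≤ 8511; next would be 8619 > 8511)

61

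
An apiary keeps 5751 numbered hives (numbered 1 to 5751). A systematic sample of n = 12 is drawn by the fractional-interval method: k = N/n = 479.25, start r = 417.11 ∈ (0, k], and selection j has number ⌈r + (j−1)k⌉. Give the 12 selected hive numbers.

418, 897, 1376, 1855, 2335, 2814, 3293, 3772, 4252, 4731, 5210, 5689

j=1: r + 0k = 417.11 → ⌈·⌉ = 418
j=2: r + 1k = 896.36 → ⌈·⌉ = 897
j=3: r + 2k = 1375.61 → ⌈·⌉ = 1376
j=4: r + 3k = 1854.86 → ⌈·⌉ = 1855
j=5: r + 4k = 2334.11 → ⌈·⌉ = 2335
j=6: r + 5k = 2813.36 → ⌈·⌉ = 2814
j=7: r + 6k = 3292.61 → ⌈·⌉ = 3293
j=8: r + 7k = 3771.86 → ⌈·⌉ = 3772
j=9: r + 8k = 4251.11 → ⌈·⌉ = 4252
j=10: r + 9k = 4730.36 → ⌈·⌉ = 4731
j=11: r + 10k = 5209.61 → ⌈·⌉ = 5210
j=12: r + 11k = 5688.86 → ⌈·⌉ = 5689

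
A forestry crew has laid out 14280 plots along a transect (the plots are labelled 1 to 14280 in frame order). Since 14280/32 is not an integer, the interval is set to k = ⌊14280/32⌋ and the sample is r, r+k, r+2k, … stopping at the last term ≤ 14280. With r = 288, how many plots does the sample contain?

32

k = ⌊14280/32⌋ = 446
Achieved size = ⌊(14280 − 288)/446⌋ + 1 = ⌊13992/446⌋ + 1 = 31 + 1 = 32
(last selection: 288 + 31×446 = 14114 ≤ 14280; next would be 14560 > 14280)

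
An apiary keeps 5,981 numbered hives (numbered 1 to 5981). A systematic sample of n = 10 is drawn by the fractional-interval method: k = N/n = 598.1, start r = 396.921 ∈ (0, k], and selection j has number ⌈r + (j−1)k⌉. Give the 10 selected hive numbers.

j=1: r + 0k = 396.921 → ⌈·⌉ = 397
j=2: r + 1k = 995.021 → ⌈·⌉ = 996
j=3: r + 2k = 1593.121 → ⌈·⌉ = 1594
j=4: r + 3k = 2191.221 → ⌈·⌉ = 2192
j=5: r + 4k = 2789.321 → ⌈·⌉ = 2790
j=6: r + 5k = 3387.421 → ⌈·⌉ = 3388
j=7: r + 6k = 3985.521 → ⌈·⌉ = 3986
j=8: r + 7k = 4583.621 → ⌈·⌉ = 4584
j=9: r + 8k = 5181.721 → ⌈·⌉ = 5182
j=10: r + 9k = 5779.821 → ⌈·⌉ = 5780

397, 996, 1594, 2192, 2790, 3388, 3986, 4584, 5182, 5780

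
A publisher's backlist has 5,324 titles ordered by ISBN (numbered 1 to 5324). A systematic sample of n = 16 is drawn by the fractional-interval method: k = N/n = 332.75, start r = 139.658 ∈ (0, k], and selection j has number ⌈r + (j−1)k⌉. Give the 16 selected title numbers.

j=1: r + 0k = 139.658 → ⌈·⌉ = 140
j=2: r + 1k = 472.408 → ⌈·⌉ = 473
j=3: r + 2k = 805.158 → ⌈·⌉ = 806
j=4: r + 3k = 1137.908 → ⌈·⌉ = 1138
j=5: r + 4k = 1470.658 → ⌈·⌉ = 1471
j=6: r + 5k = 1803.408 → ⌈·⌉ = 1804
j=7: r + 6k = 2136.158 → ⌈·⌉ = 2137
j=8: r + 7k = 2468.908 → ⌈·⌉ = 2469
j=9: r + 8k = 2801.658 → ⌈·⌉ = 2802
j=10: r + 9k = 3134.408 → ⌈·⌉ = 3135
j=11: r + 10k = 3467.158 → ⌈·⌉ = 3468
j=12: r + 11k = 3799.908 → ⌈·⌉ = 3800
j=13: r + 12k = 4132.658 → ⌈·⌉ = 4133
j=14: r + 13k = 4465.408 → ⌈·⌉ = 4466
j=15: r + 14k = 4798.158 → ⌈·⌉ = 4799
j=16: r + 15k = 5130.908 → ⌈·⌉ = 5131

140, 473, 806, 1138, 1471, 1804, 2137, 2469, 2802, 3135, 3468, 3800, 4133, 4466, 4799, 5131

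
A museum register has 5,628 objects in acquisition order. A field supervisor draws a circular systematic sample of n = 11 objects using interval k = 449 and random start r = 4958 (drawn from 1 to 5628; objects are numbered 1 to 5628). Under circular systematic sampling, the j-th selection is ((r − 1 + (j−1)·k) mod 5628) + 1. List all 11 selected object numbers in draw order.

4958, 5407, 228, 677, 1126, 1575, 2024, 2473, 2922, 3371, 3820

Selection 1: 4958
Selection 2: 4958 + 449 = 5407
Selection 3: 5407 + 449 = 5856 → 5856 − 5628 = 228
Selection 4: 228 + 449 = 677
Selection 5: 677 + 449 = 1126
Selection 6: 1126 + 449 = 1575
Selection 7: 1575 + 449 = 2024
Selection 8: 2024 + 449 = 2473
Selection 9: 2473 + 449 = 2922
Selection 10: 2922 + 449 = 3371
Selection 11: 3371 + 449 = 3820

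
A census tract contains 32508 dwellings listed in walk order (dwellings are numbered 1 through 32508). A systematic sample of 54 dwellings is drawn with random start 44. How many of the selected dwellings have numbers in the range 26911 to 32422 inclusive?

9

k = 32508/54 = 602
First selection ≥ 26911: 44 + ⌈(26911−44)/602⌉·602 = 44 + 45×602 = 27134
Last selection ≤ 32422: 44 + ⌊(32422−44)/602⌋·602 = 44 + 53×602 = 31950
Count = 53 − 45 + 1 = 9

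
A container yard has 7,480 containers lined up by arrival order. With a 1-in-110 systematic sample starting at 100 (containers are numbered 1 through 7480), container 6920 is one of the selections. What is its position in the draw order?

k = 110
position = (6920 − 100)/110 + 1 = 6820/110 + 1 = 62 + 1 = 63

63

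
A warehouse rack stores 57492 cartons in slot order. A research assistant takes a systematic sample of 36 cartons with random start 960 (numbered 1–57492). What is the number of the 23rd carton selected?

36094

k = 57492/36 = 1597
23rd selection = r + (23−1)·k = 960 + 22×1597 = 960 + 35134 = 36094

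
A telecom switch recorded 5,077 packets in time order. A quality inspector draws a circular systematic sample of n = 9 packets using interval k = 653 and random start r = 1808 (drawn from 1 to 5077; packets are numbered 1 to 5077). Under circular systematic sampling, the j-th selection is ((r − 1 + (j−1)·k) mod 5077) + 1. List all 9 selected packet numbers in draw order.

Selection 1: 1808
Selection 2: 1808 + 653 = 2461
Selection 3: 2461 + 653 = 3114
Selection 4: 3114 + 653 = 3767
Selection 5: 3767 + 653 = 4420
Selection 6: 4420 + 653 = 5073
Selection 7: 5073 + 653 = 5726 → 5726 − 5077 = 649
Selection 8: 649 + 653 = 1302
Selection 9: 1302 + 653 = 1955

1808, 2461, 3114, 3767, 4420, 5073, 649, 1302, 1955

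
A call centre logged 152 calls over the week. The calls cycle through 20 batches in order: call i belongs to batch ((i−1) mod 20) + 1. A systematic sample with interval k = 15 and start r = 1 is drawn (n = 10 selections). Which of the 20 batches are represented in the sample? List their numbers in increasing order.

1, 6, 11, 16

Consecutive selections differ by k = 15, so their batch numbers differ by 15 mod 20 = 15.
gcd(15, 20) = 5, so the sample visits 20/5 = 4 distinct residues mod 20.
Start 1 is batch 1; the batches hit are 1, 6, 11, 16.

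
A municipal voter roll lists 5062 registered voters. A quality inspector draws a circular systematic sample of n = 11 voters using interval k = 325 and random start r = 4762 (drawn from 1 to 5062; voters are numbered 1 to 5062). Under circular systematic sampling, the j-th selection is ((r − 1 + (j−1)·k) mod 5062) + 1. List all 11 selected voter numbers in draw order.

4762, 25, 350, 675, 1000, 1325, 1650, 1975, 2300, 2625, 2950

Selection 1: 4762
Selection 2: 4762 + 325 = 5087 → 5087 − 5062 = 25
Selection 3: 25 + 325 = 350
Selection 4: 350 + 325 = 675
Selection 5: 675 + 325 = 1000
Selection 6: 1000 + 325 = 1325
Selection 7: 1325 + 325 = 1650
Selection 8: 1650 + 325 = 1975
Selection 9: 1975 + 325 = 2300
Selection 10: 2300 + 325 = 2625
Selection 11: 2625 + 325 = 2950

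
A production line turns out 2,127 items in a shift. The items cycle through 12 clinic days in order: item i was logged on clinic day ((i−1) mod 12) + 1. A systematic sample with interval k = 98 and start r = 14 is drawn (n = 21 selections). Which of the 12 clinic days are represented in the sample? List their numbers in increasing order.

Consecutive selections differ by k = 98, so their clinic day numbers differ by 98 mod 12 = 2.
gcd(98, 12) = 2, so the sample visits 12/2 = 6 distinct residues mod 12.
Start 14 is clinic day 2; the clinic days hit are 2, 4, 6, 8, 10, 12.

2, 4, 6, 8, 10, 12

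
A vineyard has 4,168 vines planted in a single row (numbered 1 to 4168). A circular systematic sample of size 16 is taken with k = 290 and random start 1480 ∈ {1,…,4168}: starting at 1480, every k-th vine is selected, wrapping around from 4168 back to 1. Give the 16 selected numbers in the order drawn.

Selection 1: 1480
Selection 2: 1480 + 290 = 1770
Selection 3: 1770 + 290 = 2060
Selection 4: 2060 + 290 = 2350
Selection 5: 2350 + 290 = 2640
Selection 6: 2640 + 290 = 2930
Selection 7: 2930 + 290 = 3220
Selection 8: 3220 + 290 = 3510
Selection 9: 3510 + 290 = 3800
Selection 10: 3800 + 290 = 4090
Selection 11: 4090 + 290 = 4380 → 4380 − 4168 = 212
Selection 12: 212 + 290 = 502
Selection 13: 502 + 290 = 792
Selection 14: 792 + 290 = 1082
Selection 15: 1082 + 290 = 1372
Selection 16: 1372 + 290 = 1662

1480, 1770, 2060, 2350, 2640, 2930, 3220, 3510, 3800, 4090, 212, 502, 792, 1082, 1372, 1662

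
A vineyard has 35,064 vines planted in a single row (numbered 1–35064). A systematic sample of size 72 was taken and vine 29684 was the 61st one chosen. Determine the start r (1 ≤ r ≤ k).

k = 35064/72 = 487
r = 29684 − (61−1)×487 = 29684 − 29220 = 464

464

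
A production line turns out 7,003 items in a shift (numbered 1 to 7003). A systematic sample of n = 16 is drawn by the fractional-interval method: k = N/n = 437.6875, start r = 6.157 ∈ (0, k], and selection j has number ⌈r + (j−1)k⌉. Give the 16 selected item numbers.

j=1: r + 0k = 6.157 → ⌈·⌉ = 7
j=2: r + 1k = 443.8445 → ⌈·⌉ = 444
j=3: r + 2k = 881.532 → ⌈·⌉ = 882
j=4: r + 3k = 1319.2195 → ⌈·⌉ = 1320
j=5: r + 4k = 1756.907 → ⌈·⌉ = 1757
j=6: r + 5k = 2194.5945 → ⌈·⌉ = 2195
j=7: r + 6k = 2632.282 → ⌈·⌉ = 2633
j=8: r + 7k = 3069.9695 → ⌈·⌉ = 3070
j=9: r + 8k = 3507.657 → ⌈·⌉ = 3508
j=10: r + 9k = 3945.3445 → ⌈·⌉ = 3946
j=11: r + 10k = 4383.032 → ⌈·⌉ = 4384
j=12: r + 11k = 4820.7195 → ⌈·⌉ = 4821
j=13: r + 12k = 5258.407 → ⌈·⌉ = 5259
j=14: r + 13k = 5696.0945 → ⌈·⌉ = 5697
j=15: r + 14k = 6133.782 → ⌈·⌉ = 6134
j=16: r + 15k = 6571.4695 → ⌈·⌉ = 6572

7, 444, 882, 1320, 1757, 2195, 2633, 3070, 3508, 3946, 4384, 4821, 5259, 5697, 6134, 6572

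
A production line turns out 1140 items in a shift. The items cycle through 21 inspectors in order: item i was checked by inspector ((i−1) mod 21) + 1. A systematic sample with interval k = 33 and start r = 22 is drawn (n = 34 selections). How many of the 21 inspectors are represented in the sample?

7

Consecutive selections differ by k = 33, so their inspector numbers differ by 33 mod 21 = 12.
gcd(33, 21) = 3, so the sample visits 21/3 = 7 distinct residues mod 21.
Start 22 is inspector 1; the inspectors hit are 1, 4, 7, 10, 13, 16, 19.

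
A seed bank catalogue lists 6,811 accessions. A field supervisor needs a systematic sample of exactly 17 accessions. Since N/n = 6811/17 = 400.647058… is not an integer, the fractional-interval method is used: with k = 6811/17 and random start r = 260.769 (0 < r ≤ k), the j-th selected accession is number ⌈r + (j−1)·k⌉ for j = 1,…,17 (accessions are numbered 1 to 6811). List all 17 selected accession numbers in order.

j=1: r + 0k = 260.769 → ⌈·⌉ = 261
j=2: r + 1k = 661.416058… → ⌈·⌉ = 662
j=3: r + 2k = 1062.063117… → ⌈·⌉ = 1063
j=4: r + 3k = 1462.710176… → ⌈·⌉ = 1463
j=5: r + 4k = 1863.357235… → ⌈·⌉ = 1864
j=6: r + 5k = 2264.004294… → ⌈·⌉ = 2265
j=7: r + 6k = 2664.651352… → ⌈·⌉ = 2665
j=8: r + 7k = 3065.298411… → ⌈·⌉ = 3066
j=9: r + 8k = 3465.945470… → ⌈·⌉ = 3466
j=10: r + 9k = 3866.592529… → ⌈·⌉ = 3867
j=11: r + 10k = 4267.239588… → ⌈·⌉ = 4268
j=12: r + 11k = 4667.886647… → ⌈·⌉ = 4668
j=13: r + 12k = 5068.533705… → ⌈·⌉ = 5069
j=14: r + 13k = 5469.180764… → ⌈·⌉ = 5470
j=15: r + 14k = 5869.827823… → ⌈·⌉ = 5870
j=16: r + 15k = 6270.474882… → ⌈·⌉ = 6271
j=17: r + 16k = 6671.121941… → ⌈·⌉ = 6672

261, 662, 1063, 1463, 1864, 2265, 2665, 3066, 3466, 3867, 4268, 4668, 5069, 5470, 5870, 6271, 6672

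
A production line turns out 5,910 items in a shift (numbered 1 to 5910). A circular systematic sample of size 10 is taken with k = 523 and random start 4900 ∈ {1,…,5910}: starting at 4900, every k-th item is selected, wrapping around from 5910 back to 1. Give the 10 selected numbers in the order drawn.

Selection 1: 4900
Selection 2: 4900 + 523 = 5423
Selection 3: 5423 + 523 = 5946 → 5946 − 5910 = 36
Selection 4: 36 + 523 = 559
Selection 5: 559 + 523 = 1082
Selection 6: 1082 + 523 = 1605
Selection 7: 1605 + 523 = 2128
Selection 8: 2128 + 523 = 2651
Selection 9: 2651 + 523 = 3174
Selection 10: 3174 + 523 = 3697

4900, 5423, 36, 559, 1082, 1605, 2128, 2651, 3174, 3697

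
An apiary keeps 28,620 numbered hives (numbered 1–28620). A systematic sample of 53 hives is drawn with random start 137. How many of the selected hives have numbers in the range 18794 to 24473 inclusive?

k = 28620/53 = 540
First selection ≥ 18794: 137 + ⌈(18794−137)/540⌉·540 = 137 + 35×540 = 19037
Last selection ≤ 24473: 137 + ⌊(24473−137)/540⌋·540 = 137 + 45×540 = 24437
Count = 45 − 35 + 1 = 11

11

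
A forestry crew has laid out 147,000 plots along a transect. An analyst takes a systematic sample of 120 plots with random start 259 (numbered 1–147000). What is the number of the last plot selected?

k = 147000/120 = 1225
120th selection = r + (120−1)·k = 259 + 119×1225 = 259 + 145775 = 146034

146034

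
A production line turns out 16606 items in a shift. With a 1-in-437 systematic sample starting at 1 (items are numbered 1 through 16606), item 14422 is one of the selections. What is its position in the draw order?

34

k = 437
position = (14422 − 1)/437 + 1 = 14421/437 + 1 = 33 + 1 = 34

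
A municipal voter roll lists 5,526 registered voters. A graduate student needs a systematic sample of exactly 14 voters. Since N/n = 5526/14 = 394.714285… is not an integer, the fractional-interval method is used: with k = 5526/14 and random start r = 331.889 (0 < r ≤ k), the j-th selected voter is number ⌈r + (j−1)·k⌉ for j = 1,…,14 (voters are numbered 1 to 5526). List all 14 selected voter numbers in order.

j=1: r + 0k = 331.889 → ⌈·⌉ = 332
j=2: r + 1k = 726.603285… → ⌈·⌉ = 727
j=3: r + 2k = 1121.317571… → ⌈·⌉ = 1122
j=4: r + 3k = 1516.031857… → ⌈·⌉ = 1517
j=5: r + 4k = 1910.746142… → ⌈·⌉ = 1911
j=6: r + 5k = 2305.460428… → ⌈·⌉ = 2306
j=7: r + 6k = 2700.174714… → ⌈·⌉ = 2701
j=8: r + 7k = 3094.889 → ⌈·⌉ = 3095
j=9: r + 8k = 3489.603285… → ⌈·⌉ = 3490
j=10: r + 9k = 3884.317571… → ⌈·⌉ = 3885
j=11: r + 10k = 4279.031857… → ⌈·⌉ = 4280
j=12: r + 11k = 4673.746142… → ⌈·⌉ = 4674
j=13: r + 12k = 5068.460428… → ⌈·⌉ = 5069
j=14: r + 13k = 5463.174714… → ⌈·⌉ = 5464

332, 727, 1122, 1517, 1911, 2306, 2701, 3095, 3490, 3885, 4280, 4674, 5069, 5464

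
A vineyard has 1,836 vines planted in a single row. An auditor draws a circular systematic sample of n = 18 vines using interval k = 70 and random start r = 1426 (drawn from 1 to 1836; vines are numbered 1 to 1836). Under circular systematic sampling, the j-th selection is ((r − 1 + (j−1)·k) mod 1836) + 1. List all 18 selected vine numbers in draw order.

Selection 1: 1426
Selection 2: 1426 + 70 = 1496
Selection 3: 1496 + 70 = 1566
Selection 4: 1566 + 70 = 1636
Selection 5: 1636 + 70 = 1706
Selection 6: 1706 + 70 = 1776
Selection 7: 1776 + 70 = 1846 → 1846 − 1836 = 10
Selection 8: 10 + 70 = 80
Selection 9: 80 + 70 = 150
Selection 10: 150 + 70 = 220
Selection 11: 220 + 70 = 290
Selection 12: 290 + 70 = 360
Selection 13: 360 + 70 = 430
Selection 14: 430 + 70 = 500
Selection 15: 500 + 70 = 570
Selection 16: 570 + 70 = 640
Selection 17: 640 + 70 = 710
Selection 18: 710 + 70 = 780

1426, 1496, 1566, 1636, 1706, 1776, 10, 80, 150, 220, 290, 360, 430, 500, 570, 640, 710, 780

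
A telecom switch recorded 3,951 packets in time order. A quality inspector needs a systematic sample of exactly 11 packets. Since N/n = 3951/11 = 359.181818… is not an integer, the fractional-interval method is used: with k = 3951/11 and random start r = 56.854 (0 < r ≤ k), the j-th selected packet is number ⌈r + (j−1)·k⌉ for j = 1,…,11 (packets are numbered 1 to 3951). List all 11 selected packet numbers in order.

j=1: r + 0k = 56.854 → ⌈·⌉ = 57
j=2: r + 1k = 416.035818… → ⌈·⌉ = 417
j=3: r + 2k = 775.217636… → ⌈·⌉ = 776
j=4: r + 3k = 1134.399454… → ⌈·⌉ = 1135
j=5: r + 4k = 1493.581272… → ⌈·⌉ = 1494
j=6: r + 5k = 1852.763090… → ⌈·⌉ = 1853
j=7: r + 6k = 2211.944909… → ⌈·⌉ = 2212
j=8: r + 7k = 2571.126727… → ⌈·⌉ = 2572
j=9: r + 8k = 2930.308545… → ⌈·⌉ = 2931
j=10: r + 9k = 3289.490363… → ⌈·⌉ = 3290
j=11: r + 10k = 3648.672181… → ⌈·⌉ = 3649

57, 417, 776, 1135, 1494, 1853, 2212, 2572, 2931, 3290, 3649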